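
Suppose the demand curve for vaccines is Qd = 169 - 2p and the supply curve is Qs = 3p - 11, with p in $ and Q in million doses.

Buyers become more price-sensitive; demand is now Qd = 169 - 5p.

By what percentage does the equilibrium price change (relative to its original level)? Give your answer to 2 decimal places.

-37.50

Solve the original market: 169 - 2p = 3p - 11, hence p = 36 and Q = 97.
The new curves are Qd = 169 - 5p (demand) and Qs = 3p - 11 (supply).
New equilibrium: 169 - 5p = 3p - 11 ⇒ 180 = 8p ⇒ p = 22.5, Q = 56.5.
%Δp = (22.5 − 36) / 36 × 100 = -37.50%.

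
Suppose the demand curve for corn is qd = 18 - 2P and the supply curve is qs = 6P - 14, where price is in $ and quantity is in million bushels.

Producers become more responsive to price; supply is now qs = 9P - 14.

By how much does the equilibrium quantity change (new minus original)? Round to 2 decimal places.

Original equilibrium: 18 - 2P = 6P - 14 gives 32 = 8P, so P = 4 and q = 10.
The new curves are qd = 18 - 2P (demand) and qs = 9P - 14 (supply).
Equate the new curves: 18 - 2P = 9P - 14, giving 32 = 11P, P = 32/11 ≈ 2.9091, q = 134/11 ≈ 12.1818.
Δq = 12.1818 − 10 = +2.18.

+2.18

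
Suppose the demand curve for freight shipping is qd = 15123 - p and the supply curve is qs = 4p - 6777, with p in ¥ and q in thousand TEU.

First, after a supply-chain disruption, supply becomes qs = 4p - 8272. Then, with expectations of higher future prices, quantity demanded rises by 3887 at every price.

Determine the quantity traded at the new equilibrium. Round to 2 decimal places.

Initially, 15123 - p = 4p - 6777, so 21900 = 5p and p = 4380, q = 10743.
With the change applied: demand qd = 19010 - p, supply qs = 4p - 8272.
Equate the new curves: 19010 - p = 4p - 8272, giving 27282 = 5p, p = 5456.4, q = 13553.6.

13553.60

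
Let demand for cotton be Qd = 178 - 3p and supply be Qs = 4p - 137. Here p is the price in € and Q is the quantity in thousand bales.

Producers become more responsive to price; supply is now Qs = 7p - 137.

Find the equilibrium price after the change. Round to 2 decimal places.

31.50

Before the shock: 178 - 3p = 4p - 137 ⇒ 315 = 7p ⇒ p = 45, Q = 43.
With the change applied: demand Qd = 178 - 3p, supply Qs = 7p - 137.
Equate the new curves: 178 - 3p = 7p - 137, giving 315 = 10p, p = 31.5, Q = 83.5.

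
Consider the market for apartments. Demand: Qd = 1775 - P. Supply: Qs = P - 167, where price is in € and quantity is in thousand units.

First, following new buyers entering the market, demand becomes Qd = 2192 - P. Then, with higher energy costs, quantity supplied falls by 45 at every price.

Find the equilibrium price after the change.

1202

Solve the original market: 1775 - P = P - 167, hence P = 971 and Q = 804.
With the change applied: demand Qd = 2192 - P, supply Qs = P - 212.
Equate the new curves: 2192 - P = P - 212, giving 2404 = 2P, P = 1202, Q = 990.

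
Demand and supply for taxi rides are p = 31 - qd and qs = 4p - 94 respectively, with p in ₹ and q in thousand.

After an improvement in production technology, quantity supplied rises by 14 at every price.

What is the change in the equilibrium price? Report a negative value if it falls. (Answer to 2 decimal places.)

-2.80

Original equilibrium: 31 - p = 4p - 94 gives 125 = 5p, so p = 25 and q = 6.
The shock moves the curves to qd = 31 - p and qs = 4p - 80.
Equate the new curves: 31 - p = 4p - 80, giving 111 = 5p, p = 22.2, q = 8.8.
Δp = 22.2 − 25 = -2.80.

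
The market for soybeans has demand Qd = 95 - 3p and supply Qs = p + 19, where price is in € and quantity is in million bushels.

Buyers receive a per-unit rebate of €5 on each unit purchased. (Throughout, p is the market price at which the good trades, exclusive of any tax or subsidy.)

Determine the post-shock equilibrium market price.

22.75

Initially, 95 - 3p = p + 19, so 76 = 4p and p = 19, Q = 38.
Since buyers' out-of-pocket price is the market price minus the rebate, the effective demand curve becomes Qd = 110 - 3p.
New equilibrium: 110 - 3p = p + 19 ⇒ 91 = 4p ⇒ p = 22.75, Q = 41.75.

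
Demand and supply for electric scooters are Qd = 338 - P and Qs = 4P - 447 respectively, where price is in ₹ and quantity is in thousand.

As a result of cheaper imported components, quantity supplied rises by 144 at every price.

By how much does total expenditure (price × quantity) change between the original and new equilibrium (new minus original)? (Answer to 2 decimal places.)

-1520.64

Before the shock: 338 - P = 4P - 447 ⇒ 785 = 5P ⇒ P = 157, Q = 181.
The new curves are Qd = 338 - P (demand) and Qs = 4P - 303 (supply).
New equilibrium: 338 - P = 4P - 303 ⇒ 641 = 5P ⇒ P = 128.2, Q = 209.8.
Expenditure moves from 157×181 = 28417 to 128.2×209.8 = 26896.36; change = -1520.64.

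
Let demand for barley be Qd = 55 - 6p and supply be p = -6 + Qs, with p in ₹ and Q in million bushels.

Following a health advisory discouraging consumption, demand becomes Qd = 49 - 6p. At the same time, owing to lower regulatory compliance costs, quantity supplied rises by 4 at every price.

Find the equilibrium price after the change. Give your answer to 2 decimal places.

Before the shock: 55 - 6p = p + 6 ⇒ 49 = 7p ⇒ p = 7, Q = 13.
The new curves are Qd = 49 - 6p (demand) and Qs = p + 10 (supply).
New equilibrium: 49 - 6p = p + 10 ⇒ 39 = 7p ⇒ p = 39/7 ≈ 5.5714, Q = 109/7 ≈ 15.5714.

5.57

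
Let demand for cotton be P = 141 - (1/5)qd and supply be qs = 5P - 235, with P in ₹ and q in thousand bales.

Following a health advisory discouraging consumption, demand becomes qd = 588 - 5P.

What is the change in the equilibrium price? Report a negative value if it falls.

-11.7

Before the shock: 705 - 5P = 5P - 235 ⇒ 940 = 10P ⇒ P = 94, q = 235.
The shock moves the curves to qd = 588 - 5P and qs = 5P - 235.
Setting them equal: 588 - 5P = 5P - 235 → 823 = 10P, so P = 82.3 and q = 176.5.
ΔP = 82.3 − 94 = -11.7.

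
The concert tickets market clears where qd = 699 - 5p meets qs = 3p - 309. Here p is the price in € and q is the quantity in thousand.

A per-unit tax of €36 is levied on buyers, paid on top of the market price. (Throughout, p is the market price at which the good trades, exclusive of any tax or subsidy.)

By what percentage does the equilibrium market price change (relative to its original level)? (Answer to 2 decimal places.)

Solve the original market: 699 - 5p = 3p - 309, hence p = 126 and q = 69.
Since buyers pay the price plus the tax, the effective demand curve becomes qd = 519 - 5p.
Clearing the new market: 519 - 5p = 3p - 309, so p = 103.5 and q = 1.5.
%Δp = (103.5 − 126) / 126 × 100 = -17.86%.

-17.86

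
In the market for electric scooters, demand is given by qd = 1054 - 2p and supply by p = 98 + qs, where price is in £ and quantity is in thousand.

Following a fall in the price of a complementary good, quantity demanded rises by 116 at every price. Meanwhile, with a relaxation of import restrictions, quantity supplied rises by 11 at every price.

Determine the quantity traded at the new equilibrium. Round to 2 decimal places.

332.00

Original equilibrium: 1054 - 2p = p - 98 gives 1152 = 3p, so p = 384 and q = 286.
The shock moves the curves to qd = 1170 - 2p and qs = p - 87.
Clearing the new market: 1170 - 2p = p - 87, so p = 419 and q = 332.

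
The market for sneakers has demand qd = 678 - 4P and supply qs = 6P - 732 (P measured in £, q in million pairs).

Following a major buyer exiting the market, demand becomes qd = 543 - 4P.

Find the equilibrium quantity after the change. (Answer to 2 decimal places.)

Original equilibrium: 678 - 4P = 6P - 732 gives 1410 = 10P, so P = 141 and q = 114.
The new curves are qd = 543 - 4P (demand) and qs = 6P - 732 (supply).
Setting them equal: 543 - 4P = 6P - 732 → 1275 = 10P, so P = 127.5 and q = 33.

33.00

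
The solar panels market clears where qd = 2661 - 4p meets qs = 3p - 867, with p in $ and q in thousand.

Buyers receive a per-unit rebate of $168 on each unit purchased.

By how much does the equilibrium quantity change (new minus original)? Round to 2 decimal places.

Initially, 2661 - 4p = 3p - 867, so 3528 = 7p and p = 504, q = 645.
Since buyers' out-of-pocket price is the market price minus the rebate, the effective demand curve becomes qd = 3333 - 4p.
Setting them equal: 3333 - 4p = 3p - 867 → 4200 = 7p, so p = 600 and q = 933.
Δq = 933 − 645 = +288.00.

+288.00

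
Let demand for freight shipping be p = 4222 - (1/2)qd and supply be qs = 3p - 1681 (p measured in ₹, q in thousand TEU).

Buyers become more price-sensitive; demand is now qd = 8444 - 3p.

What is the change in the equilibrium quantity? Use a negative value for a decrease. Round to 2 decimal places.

-1012.50

Before the shock: 8444 - 2p = 3p - 1681 ⇒ 10125 = 5p ⇒ p = 2025, q = 4394.
The new curves are qd = 8444 - 3p (demand) and qs = 3p - 1681 (supply).
Setting them equal: 8444 - 3p = 3p - 1681 → 10125 = 6p, so p = 1687.5 and q = 3381.5.
Δq = 3381.5 − 4394 = -1012.50.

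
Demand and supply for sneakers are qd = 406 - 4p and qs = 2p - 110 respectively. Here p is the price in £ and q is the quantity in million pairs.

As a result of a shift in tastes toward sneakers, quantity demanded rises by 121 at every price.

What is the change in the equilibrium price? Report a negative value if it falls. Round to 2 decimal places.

+20.17

Initially, 406 - 4p = 2p - 110, so 516 = 6p and p = 86, q = 62.
The new curves are qd = 527 - 4p (demand) and qs = 2p - 110 (supply).
New equilibrium: 527 - 4p = 2p - 110 ⇒ 637 = 6p ⇒ p = 637/6 ≈ 106.1667, q = 307/3 ≈ 102.3333.
Δp = 106.1667 − 86 = +20.17.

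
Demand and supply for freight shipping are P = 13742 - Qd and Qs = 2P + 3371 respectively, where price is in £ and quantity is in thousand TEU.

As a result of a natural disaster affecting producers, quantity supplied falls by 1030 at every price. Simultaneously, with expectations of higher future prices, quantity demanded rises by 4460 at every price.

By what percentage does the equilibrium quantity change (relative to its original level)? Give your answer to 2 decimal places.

+25.57

Original equilibrium: 13742 - P = 2P + 3371 gives 10371 = 3P, so P = 3457 and Q = 10285.
The new curves are Qd = 18202 - P (demand) and Qs = 2P + 2341 (supply).
Equate the new curves: 18202 - P = 2P + 2341, giving 15861 = 3P, P = 5287, Q = 12915.
%ΔQ = (12915 − 10285) / 10285 × 100 = +25.57%.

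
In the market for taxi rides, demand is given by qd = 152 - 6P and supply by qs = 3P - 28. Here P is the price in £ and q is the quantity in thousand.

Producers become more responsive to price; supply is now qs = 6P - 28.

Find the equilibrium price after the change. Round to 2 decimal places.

Initially, 152 - 6P = 3P - 28, so 180 = 9P and P = 20, q = 32.
The new curves are qd = 152 - 6P (demand) and qs = 6P - 28 (supply).
Setting them equal: 152 - 6P = 6P - 28 → 180 = 12P, so P = 15 and q = 62.

15.00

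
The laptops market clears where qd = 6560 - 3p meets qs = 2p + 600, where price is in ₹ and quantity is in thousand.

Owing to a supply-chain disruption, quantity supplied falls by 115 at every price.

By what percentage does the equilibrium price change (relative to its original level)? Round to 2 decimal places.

Initially, 6560 - 3p = 2p + 600, so 5960 = 5p and p = 1192, q = 2984.
The shock moves the curves to qd = 6560 - 3p and qs = 2p + 485.
Setting them equal: 6560 - 3p = 2p + 485 → 6075 = 5p, so p = 1215 and q = 2915.
%Δp = (1215 − 1192) / 1192 × 100 = +1.93%.

+1.93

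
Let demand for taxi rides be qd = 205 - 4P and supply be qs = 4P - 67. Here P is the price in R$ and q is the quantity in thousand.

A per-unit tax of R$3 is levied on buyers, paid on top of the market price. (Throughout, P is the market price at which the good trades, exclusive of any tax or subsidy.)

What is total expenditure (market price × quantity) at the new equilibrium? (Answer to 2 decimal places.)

2047.50

Solve the original market: 205 - 4P = 4P - 67, hence P = 34 and q = 69.
Since buyers pay the price plus the tax, the effective demand curve becomes qd = 193 - 4P.
Setting them equal: 193 - 4P = 4P - 67 → 260 = 8P, so P = 32.5 and q = 63.
New expenditure = 32.5 × 63 = 2047.50.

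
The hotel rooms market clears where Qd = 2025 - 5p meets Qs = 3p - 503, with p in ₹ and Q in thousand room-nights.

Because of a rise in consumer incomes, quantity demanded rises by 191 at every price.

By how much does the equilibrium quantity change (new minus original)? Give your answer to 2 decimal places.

Initially, 2025 - 5p = 3p - 503, so 2528 = 8p and p = 316, Q = 445.
After the shift, demand is Qd = 2216 - 5p and supply is Qs = 3p - 503.
Setting them equal: 2216 - 5p = 3p - 503 → 2719 = 8p, so p = 339.875 and Q = 516.625.
ΔQ = 516.625 − 445 = +71.63.

+71.63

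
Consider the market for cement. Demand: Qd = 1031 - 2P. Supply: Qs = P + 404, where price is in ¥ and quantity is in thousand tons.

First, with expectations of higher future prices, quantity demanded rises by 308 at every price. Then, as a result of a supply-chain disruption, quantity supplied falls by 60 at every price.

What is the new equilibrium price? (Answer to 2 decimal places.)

331.67

Before the shock: 1031 - 2P = P + 404 ⇒ 627 = 3P ⇒ P = 209, Q = 613.
The shock moves the curves to Qd = 1339 - 2P and Qs = P + 344.
Setting them equal: 1339 - 2P = P + 344 → 995 = 3P, so P = 995/3 ≈ 331.6667 and Q = 2027/3 ≈ 675.6667.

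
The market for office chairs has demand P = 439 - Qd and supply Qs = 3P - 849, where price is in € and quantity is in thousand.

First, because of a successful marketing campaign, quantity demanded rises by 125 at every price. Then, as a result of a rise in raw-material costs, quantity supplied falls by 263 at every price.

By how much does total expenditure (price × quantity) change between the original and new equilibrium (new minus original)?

+23081

Initially, 439 - P = 3P - 849, so 1288 = 4P and P = 322, Q = 117.
The new curves are Qd = 564 - P (demand) and Qs = 3P - 1112 (supply).
New equilibrium: 564 - P = 3P - 1112 ⇒ 1676 = 4P ⇒ P = 419, Q = 145.
Expenditure moves from 322×117 = 37674 to 419×145 = 60755; change = +23081.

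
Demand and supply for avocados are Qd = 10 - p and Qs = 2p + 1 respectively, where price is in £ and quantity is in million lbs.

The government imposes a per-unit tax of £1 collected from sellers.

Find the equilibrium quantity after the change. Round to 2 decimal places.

Original equilibrium: 10 - p = 2p + 1 gives 9 = 3p, so p = 3 and Q = 7.
Since sellers keep the price net of the tax, the effective supply curve becomes Qs = 2p - 1.
New equilibrium: 10 - p = 2p - 1 ⇒ 11 = 3p ⇒ p = 11/3 ≈ 3.6667, Q = 19/3 ≈ 6.3333.

6.33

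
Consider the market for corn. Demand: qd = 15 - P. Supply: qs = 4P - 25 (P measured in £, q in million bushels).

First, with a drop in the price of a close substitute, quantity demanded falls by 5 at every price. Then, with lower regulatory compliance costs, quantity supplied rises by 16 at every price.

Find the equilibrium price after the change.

Solve the original market: 15 - P = 4P - 25, hence P = 8 and q = 7.
After the shift, demand is qd = 10 - P and supply is qs = 4P - 9.
Equate the new curves: 10 - P = 4P - 9, giving 19 = 5P, P = 3.8, q = 6.2.

3.8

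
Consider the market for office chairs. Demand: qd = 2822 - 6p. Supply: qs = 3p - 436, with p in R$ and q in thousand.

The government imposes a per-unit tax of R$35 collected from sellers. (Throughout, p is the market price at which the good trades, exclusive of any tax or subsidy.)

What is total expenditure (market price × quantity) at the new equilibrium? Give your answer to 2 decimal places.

Original equilibrium: 2822 - 6p = 3p - 436 gives 3258 = 9p, so p = 362 and q = 650.
Since sellers keep the price net of the tax, the effective supply curve becomes qs = 3p - 541.
New equilibrium: 2822 - 6p = 3p - 541 ⇒ 3363 = 9p ⇒ p = 1121/3 ≈ 373.6667, q = 580.
New expenditure = 373.6667 × 580 = 216726.67.

216726.67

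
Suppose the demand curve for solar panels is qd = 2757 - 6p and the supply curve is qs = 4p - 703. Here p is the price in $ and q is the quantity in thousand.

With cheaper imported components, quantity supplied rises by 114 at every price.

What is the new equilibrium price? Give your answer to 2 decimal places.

Before the shock: 2757 - 6p = 4p - 703 ⇒ 3460 = 10p ⇒ p = 346, q = 681.
With the change applied: demand qd = 2757 - 6p, supply qs = 4p - 589.
Setting them equal: 2757 - 6p = 4p - 589 → 3346 = 10p, so p = 334.6 and q = 749.4.

334.60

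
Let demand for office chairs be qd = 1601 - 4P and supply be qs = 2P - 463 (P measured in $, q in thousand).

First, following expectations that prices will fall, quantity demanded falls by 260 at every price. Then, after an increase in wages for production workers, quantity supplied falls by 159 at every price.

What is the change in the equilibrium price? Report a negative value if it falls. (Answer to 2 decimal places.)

Solve the original market: 1601 - 4P = 2P - 463, hence P = 344 and q = 225.
After the shift, demand is qd = 1341 - 4P and supply is qs = 2P - 622.
Equate the new curves: 1341 - 4P = 2P - 622, giving 1963 = 6P, P = 1963/6 ≈ 327.1667, q = 97/3 ≈ 32.3333.
ΔP = 327.1667 − 344 = -16.83.

-16.83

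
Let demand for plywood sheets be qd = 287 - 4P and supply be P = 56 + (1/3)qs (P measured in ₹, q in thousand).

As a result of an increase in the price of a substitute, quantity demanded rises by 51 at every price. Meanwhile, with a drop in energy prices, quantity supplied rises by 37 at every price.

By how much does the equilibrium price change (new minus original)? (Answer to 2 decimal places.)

+2.00

Before the shock: 287 - 4P = 3P - 168 ⇒ 455 = 7P ⇒ P = 65, q = 27.
After the shift, demand is qd = 338 - 4P and supply is qs = 3P - 131.
Clearing the new market: 338 - 4P = 3P - 131, so P = 67 and q = 70.
ΔP = 67 − 65 = +2.00.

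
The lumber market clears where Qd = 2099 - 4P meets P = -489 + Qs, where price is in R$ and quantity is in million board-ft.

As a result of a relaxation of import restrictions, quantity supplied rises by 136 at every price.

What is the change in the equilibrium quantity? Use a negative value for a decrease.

Original equilibrium: 2099 - 4P = P + 489 gives 1610 = 5P, so P = 322 and Q = 811.
The new curves are Qd = 2099 - 4P (demand) and Qs = P + 625 (supply).
Setting them equal: 2099 - 4P = P + 625 → 1474 = 5P, so P = 294.8 and Q = 919.8.
ΔQ = 919.8 − 811 = +108.8.

+108.8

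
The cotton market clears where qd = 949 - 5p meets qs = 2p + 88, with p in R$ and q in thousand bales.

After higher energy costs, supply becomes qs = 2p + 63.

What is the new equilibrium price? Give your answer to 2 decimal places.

Original equilibrium: 949 - 5p = 2p + 88 gives 861 = 7p, so p = 123 and q = 334.
The shock moves the curves to qd = 949 - 5p and qs = 2p + 63.
Equate the new curves: 949 - 5p = 2p + 63, giving 886 = 7p, p = 886/7 ≈ 126.5714, q = 2213/7 ≈ 316.1429.

126.57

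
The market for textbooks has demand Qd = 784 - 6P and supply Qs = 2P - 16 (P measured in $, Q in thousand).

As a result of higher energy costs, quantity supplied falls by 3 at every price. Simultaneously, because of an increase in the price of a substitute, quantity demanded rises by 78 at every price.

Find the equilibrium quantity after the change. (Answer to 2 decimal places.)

201.25

Before the shock: 784 - 6P = 2P - 16 ⇒ 800 = 8P ⇒ P = 100, Q = 184.
The new curves are Qd = 862 - 6P (demand) and Qs = 2P - 19 (supply).
Setting them equal: 862 - 6P = 2P - 19 → 881 = 8P, so P = 110.125 and Q = 201.25.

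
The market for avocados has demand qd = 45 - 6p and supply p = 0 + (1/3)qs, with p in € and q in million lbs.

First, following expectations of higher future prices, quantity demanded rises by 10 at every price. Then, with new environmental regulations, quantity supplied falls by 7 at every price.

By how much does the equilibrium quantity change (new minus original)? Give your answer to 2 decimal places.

Original equilibrium: 45 - 6p = 3p gives 45 = 9p, so p = 5 and q = 15.
The shock moves the curves to qd = 55 - 6p and qs = 3p - 7.
Clearing the new market: 55 - 6p = 3p - 7, so p = 62/9 ≈ 6.8889 and q = 41/3 ≈ 13.6667.
Δq = 13.6667 − 15 = -1.33.

-1.33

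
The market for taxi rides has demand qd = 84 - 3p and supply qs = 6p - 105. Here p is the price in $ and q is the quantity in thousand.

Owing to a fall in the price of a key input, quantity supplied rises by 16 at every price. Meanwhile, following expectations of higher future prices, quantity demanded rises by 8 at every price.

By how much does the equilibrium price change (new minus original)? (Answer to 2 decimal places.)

-0.89

Before the shock: 84 - 3p = 6p - 105 ⇒ 189 = 9p ⇒ p = 21, q = 21.
With the change applied: demand qd = 92 - 3p, supply qs = 6p - 89.
Equate the new curves: 92 - 3p = 6p - 89, giving 181 = 9p, p = 181/9 ≈ 20.1111, q = 95/3 ≈ 31.6667.
Δp = 20.1111 − 21 = -0.89.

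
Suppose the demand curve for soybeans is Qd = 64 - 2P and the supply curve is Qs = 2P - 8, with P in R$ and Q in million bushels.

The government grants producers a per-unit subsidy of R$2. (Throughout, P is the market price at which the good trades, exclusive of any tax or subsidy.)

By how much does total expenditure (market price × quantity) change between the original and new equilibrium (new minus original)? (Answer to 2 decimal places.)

+6.00

Solve the original market: 64 - 2P = 2P - 8, hence P = 18 and Q = 28.
Since sellers receive the price plus the subsidy, the effective supply curve becomes Qs = 2P - 4.
New equilibrium: 64 - 2P = 2P - 4 ⇒ 68 = 4P ⇒ P = 17, Q = 30.
Expenditure moves from 18×28 = 504 to 17×30 = 510; change = +6.00.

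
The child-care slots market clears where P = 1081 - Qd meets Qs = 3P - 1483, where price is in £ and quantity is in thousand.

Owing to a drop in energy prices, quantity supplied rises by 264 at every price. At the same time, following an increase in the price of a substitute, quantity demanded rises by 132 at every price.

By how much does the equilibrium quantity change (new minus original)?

+165

Before the shock: 1081 - P = 3P - 1483 ⇒ 2564 = 4P ⇒ P = 641, Q = 440.
The new curves are Qd = 1213 - P (demand) and Qs = 3P - 1219 (supply).
Clearing the new market: 1213 - P = 3P - 1219, so P = 608 and Q = 605.
ΔQ = 605 − 440 = +165.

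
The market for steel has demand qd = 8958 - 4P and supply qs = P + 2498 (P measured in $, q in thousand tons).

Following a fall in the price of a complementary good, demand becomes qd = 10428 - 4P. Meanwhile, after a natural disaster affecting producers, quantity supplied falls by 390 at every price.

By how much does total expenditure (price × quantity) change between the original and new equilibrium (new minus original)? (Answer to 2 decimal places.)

+1379928.00

Initially, 8958 - 4P = P + 2498, so 6460 = 5P and P = 1292, q = 3790.
After the shift, demand is qd = 10428 - 4P and supply is qs = P + 2108.
Equate the new curves: 10428 - 4P = P + 2108, giving 8320 = 5P, P = 1664, q = 3772.
Expenditure moves from 1292×3790 = 4896680 to 1664×3772 = 6276608; change = +1379928.00.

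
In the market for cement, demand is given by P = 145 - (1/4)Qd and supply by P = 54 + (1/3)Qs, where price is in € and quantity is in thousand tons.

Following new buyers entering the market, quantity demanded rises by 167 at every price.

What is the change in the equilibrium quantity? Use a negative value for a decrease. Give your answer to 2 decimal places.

Before the shock: 580 - 4P = 3P - 162 ⇒ 742 = 7P ⇒ P = 106, Q = 156.
The shock moves the curves to Qd = 747 - 4P and Qs = 3P - 162.
Equate the new curves: 747 - 4P = 3P - 162, giving 909 = 7P, P = 909/7 ≈ 129.8571, Q = 1593/7 ≈ 227.5714.
ΔQ = 227.5714 − 156 = +71.57.

+71.57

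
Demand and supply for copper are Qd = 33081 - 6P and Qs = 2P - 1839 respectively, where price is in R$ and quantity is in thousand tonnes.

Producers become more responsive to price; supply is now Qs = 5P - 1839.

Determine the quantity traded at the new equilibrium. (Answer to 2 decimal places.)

Original equilibrium: 33081 - 6P = 2P - 1839 gives 34920 = 8P, so P = 4365 and Q = 6891.
The shock moves the curves to Qd = 33081 - 6P and Qs = 5P - 1839.
New equilibrium: 33081 - 6P = 5P - 1839 ⇒ 34920 = 11P ⇒ P = 34920/11 ≈ 3174.5455, Q = 154371/11 ≈ 14033.7273.

14033.73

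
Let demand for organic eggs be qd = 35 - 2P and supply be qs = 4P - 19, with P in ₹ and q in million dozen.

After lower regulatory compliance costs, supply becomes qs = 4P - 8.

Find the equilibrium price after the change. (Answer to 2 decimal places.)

Initially, 35 - 2P = 4P - 19, so 54 = 6P and P = 9, q = 17.
After the shift, demand is qd = 35 - 2P and supply is qs = 4P - 8.
Setting them equal: 35 - 2P = 4P - 8 → 43 = 6P, so P = 43/6 ≈ 7.1667 and q = 62/3 ≈ 20.6667.

7.17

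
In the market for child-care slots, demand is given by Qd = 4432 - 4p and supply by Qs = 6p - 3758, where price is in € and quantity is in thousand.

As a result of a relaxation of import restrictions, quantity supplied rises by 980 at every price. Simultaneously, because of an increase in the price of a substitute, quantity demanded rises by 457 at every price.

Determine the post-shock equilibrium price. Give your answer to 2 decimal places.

766.70

Before the shock: 4432 - 4p = 6p - 3758 ⇒ 8190 = 10p ⇒ p = 819, Q = 1156.
After the shift, demand is Qd = 4889 - 4p and supply is Qs = 6p - 2778.
Setting them equal: 4889 - 4p = 6p - 2778 → 7667 = 10p, so p = 766.7 and Q = 1822.2.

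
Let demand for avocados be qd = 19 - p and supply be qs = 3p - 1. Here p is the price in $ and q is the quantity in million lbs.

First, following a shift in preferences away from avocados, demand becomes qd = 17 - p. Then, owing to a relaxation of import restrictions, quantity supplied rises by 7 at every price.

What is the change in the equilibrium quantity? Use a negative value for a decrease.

Original equilibrium: 19 - p = 3p - 1 gives 20 = 4p, so p = 5 and q = 14.
The new curves are qd = 17 - p (demand) and qs = 3p + 6 (supply).
New equilibrium: 17 - p = 3p + 6 ⇒ 11 = 4p ⇒ p = 2.75, q = 14.25.
Δq = 14.25 − 14 = +0.25.

+0.25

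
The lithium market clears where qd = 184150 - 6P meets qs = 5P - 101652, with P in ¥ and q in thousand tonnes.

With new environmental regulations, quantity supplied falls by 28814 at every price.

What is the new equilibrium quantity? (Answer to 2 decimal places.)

Initially, 184150 - 6P = 5P - 101652, so 285802 = 11P and P = 25982, q = 28258.
The shock moves the curves to qd = 184150 - 6P and qs = 5P - 130466.
Setting them equal: 184150 - 6P = 5P - 130466 → 314616 = 11P, so P = 314616/11 ≈ 28601.4545 and q = 137954/11 ≈ 12541.2727.

12541.27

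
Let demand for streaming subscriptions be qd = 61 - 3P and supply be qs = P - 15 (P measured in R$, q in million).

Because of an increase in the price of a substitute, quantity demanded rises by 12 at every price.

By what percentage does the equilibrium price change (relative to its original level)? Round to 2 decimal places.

+15.79

Original equilibrium: 61 - 3P = P - 15 gives 76 = 4P, so P = 19 and q = 4.
The new curves are qd = 73 - 3P (demand) and qs = P - 15 (supply).
Clearing the new market: 73 - 3P = P - 15, so P = 22 and q = 7.
%ΔP = (22 − 19) / 19 × 100 = +15.79%.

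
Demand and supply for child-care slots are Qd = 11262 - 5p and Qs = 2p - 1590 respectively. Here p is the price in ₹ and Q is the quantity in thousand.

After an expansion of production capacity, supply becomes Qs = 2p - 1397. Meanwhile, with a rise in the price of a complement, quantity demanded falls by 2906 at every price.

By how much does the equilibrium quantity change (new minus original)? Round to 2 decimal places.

Initially, 11262 - 5p = 2p - 1590, so 12852 = 7p and p = 1836, Q = 2082.
The new curves are Qd = 8356 - 5p (demand) and Qs = 2p - 1397 (supply).
New equilibrium: 8356 - 5p = 2p - 1397 ⇒ 9753 = 7p ⇒ p = 9753/7 ≈ 1393.2857, Q = 9727/7 ≈ 1389.5714.
ΔQ = 1389.5714 − 2082 = -692.43.

-692.43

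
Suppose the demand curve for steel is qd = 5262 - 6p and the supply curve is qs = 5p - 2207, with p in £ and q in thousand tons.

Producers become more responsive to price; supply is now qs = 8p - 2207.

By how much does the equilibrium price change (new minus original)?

-145.5

Solve the original market: 5262 - 6p = 5p - 2207, hence p = 679 and q = 1188.
With the change applied: demand qd = 5262 - 6p, supply qs = 8p - 2207.
Equate the new curves: 5262 - 6p = 8p - 2207, giving 7469 = 14p, p = 533.5, q = 2061.
Δp = 533.5 − 679 = -145.5.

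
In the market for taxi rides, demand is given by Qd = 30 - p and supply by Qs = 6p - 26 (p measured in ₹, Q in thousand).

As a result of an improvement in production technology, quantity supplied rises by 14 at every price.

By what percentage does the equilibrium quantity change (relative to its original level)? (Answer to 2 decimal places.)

Solve the original market: 30 - p = 6p - 26, hence p = 8 and Q = 22.
The shock moves the curves to Qd = 30 - p and Qs = 6p - 12.
Clearing the new market: 30 - p = 6p - 12, so p = 6 and Q = 24.
%ΔQ = (24 − 22) / 22 × 100 = +9.09%.

+9.09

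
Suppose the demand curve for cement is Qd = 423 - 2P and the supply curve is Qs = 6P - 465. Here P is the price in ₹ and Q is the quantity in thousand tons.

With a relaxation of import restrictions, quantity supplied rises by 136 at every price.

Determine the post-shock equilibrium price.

Before the shock: 423 - 2P = 6P - 465 ⇒ 888 = 8P ⇒ P = 111, Q = 201.
After the shift, demand is Qd = 423 - 2P and supply is Qs = 6P - 329.
Equate the new curves: 423 - 2P = 6P - 329, giving 752 = 8P, P = 94, Q = 235.

94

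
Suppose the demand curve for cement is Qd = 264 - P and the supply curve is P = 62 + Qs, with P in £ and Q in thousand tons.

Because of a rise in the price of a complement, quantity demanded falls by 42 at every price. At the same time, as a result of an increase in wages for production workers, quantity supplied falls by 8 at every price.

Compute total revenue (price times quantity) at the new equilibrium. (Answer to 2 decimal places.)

11096.00

Before the shock: 264 - P = P - 62 ⇒ 326 = 2P ⇒ P = 163, Q = 101.
With the change applied: demand Qd = 222 - P, supply Qs = P - 70.
New equilibrium: 222 - P = P - 70 ⇒ 292 = 2P ⇒ P = 146, Q = 76.
New expenditure = 146 × 76 = 11096.00.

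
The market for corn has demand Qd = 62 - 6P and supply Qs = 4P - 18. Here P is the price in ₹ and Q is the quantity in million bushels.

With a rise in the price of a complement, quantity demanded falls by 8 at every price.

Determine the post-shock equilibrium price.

7.2

Original equilibrium: 62 - 6P = 4P - 18 gives 80 = 10P, so P = 8 and Q = 14.
The new curves are Qd = 54 - 6P (demand) and Qs = 4P - 18 (supply).
Clearing the new market: 54 - 6P = 4P - 18, so P = 7.2 and Q = 10.8.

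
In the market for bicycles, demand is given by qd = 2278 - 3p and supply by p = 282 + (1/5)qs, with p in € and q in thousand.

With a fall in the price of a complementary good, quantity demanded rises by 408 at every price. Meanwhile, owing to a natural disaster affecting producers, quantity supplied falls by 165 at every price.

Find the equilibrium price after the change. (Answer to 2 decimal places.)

532.63

Solve the original market: 2278 - 3p = 5p - 1410, hence p = 461 and q = 895.
After the shift, demand is qd = 2686 - 3p and supply is qs = 5p - 1575.
New equilibrium: 2686 - 3p = 5p - 1575 ⇒ 4261 = 8p ⇒ p = 532.625, q = 1088.125.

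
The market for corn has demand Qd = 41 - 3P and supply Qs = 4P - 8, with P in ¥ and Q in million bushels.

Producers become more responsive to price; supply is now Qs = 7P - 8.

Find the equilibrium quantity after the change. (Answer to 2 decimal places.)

Before the shock: 41 - 3P = 4P - 8 ⇒ 49 = 7P ⇒ P = 7, Q = 20.
After the shift, demand is Qd = 41 - 3P and supply is Qs = 7P - 8.
New equilibrium: 41 - 3P = 7P - 8 ⇒ 49 = 10P ⇒ P = 4.9, Q = 26.3.

26.30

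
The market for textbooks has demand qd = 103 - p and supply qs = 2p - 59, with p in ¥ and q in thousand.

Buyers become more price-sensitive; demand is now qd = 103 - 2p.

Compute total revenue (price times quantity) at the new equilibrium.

891

Solve the original market: 103 - p = 2p - 59, hence p = 54 and q = 49.
The shock moves the curves to qd = 103 - 2p and qs = 2p - 59.
Setting them equal: 103 - 2p = 2p - 59 → 162 = 4p, so p = 40.5 and q = 22.
New expenditure = 40.5 × 22 = 891.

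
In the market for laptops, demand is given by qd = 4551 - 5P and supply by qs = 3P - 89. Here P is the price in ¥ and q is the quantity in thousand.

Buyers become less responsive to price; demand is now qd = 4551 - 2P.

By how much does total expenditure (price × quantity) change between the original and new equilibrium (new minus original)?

Original equilibrium: 4551 - 5P = 3P - 89 gives 4640 = 8P, so P = 580 and q = 1651.
The new curves are qd = 4551 - 2P (demand) and qs = 3P - 89 (supply).
Equate the new curves: 4551 - 2P = 3P - 89, giving 4640 = 5P, P = 928, q = 2695.
Expenditure moves from 580×1651 = 957580 to 928×2695 = 2500960; change = +1543380.

+1543380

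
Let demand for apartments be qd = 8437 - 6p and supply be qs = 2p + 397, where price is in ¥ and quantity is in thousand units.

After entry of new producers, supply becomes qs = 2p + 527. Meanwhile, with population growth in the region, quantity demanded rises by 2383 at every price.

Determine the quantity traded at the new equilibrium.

Original equilibrium: 8437 - 6p = 2p + 397 gives 8040 = 8p, so p = 1005 and q = 2407.
The shock moves the curves to qd = 10820 - 6p and qs = 2p + 527.
Setting them equal: 10820 - 6p = 2p + 527 → 10293 = 8p, so p = 1286.625 and q = 3100.25.

3100.25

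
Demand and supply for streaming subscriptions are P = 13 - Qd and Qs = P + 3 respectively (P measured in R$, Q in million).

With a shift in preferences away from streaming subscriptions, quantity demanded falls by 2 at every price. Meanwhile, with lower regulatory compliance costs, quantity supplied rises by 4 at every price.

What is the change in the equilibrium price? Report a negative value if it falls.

-3

Before the shock: 13 - P = P + 3 ⇒ 10 = 2P ⇒ P = 5, Q = 8.
With the change applied: demand Qd = 11 - P, supply Qs = P + 7.
Equate the new curves: 11 - P = P + 7, giving 4 = 2P, P = 2, Q = 9.
ΔP = 2 − 5 = -3.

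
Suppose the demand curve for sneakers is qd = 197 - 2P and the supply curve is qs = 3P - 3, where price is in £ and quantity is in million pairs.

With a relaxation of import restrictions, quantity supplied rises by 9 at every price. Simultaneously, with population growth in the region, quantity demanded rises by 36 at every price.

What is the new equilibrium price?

Initially, 197 - 2P = 3P - 3, so 200 = 5P and P = 40, q = 117.
With the change applied: demand qd = 233 - 2P, supply qs = 3P + 6.
Equate the new curves: 233 - 2P = 3P + 6, giving 227 = 5P, P = 45.4, q = 142.2.

45.4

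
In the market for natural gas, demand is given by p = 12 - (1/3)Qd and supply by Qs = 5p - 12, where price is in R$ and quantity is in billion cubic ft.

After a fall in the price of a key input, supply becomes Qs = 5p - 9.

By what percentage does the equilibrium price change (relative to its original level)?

Solve the original market: 36 - 3p = 5p - 12, hence p = 6 and Q = 18.
The shock moves the curves to Qd = 36 - 3p and Qs = 5p - 9.
Setting them equal: 36 - 3p = 5p - 9 → 45 = 8p, so p = 5.625 and Q = 19.125.
%Δp = (5.625 − 6) / 6 × 100 = -6.25%.

-6.25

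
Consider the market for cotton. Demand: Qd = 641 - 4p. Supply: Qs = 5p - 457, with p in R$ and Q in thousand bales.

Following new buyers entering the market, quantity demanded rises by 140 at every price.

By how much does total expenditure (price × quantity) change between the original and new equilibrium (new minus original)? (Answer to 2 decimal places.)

Solve the original market: 641 - 4p = 5p - 457, hence p = 122 and Q = 153.
The new curves are Qd = 781 - 4p (demand) and Qs = 5p - 457 (supply).
New equilibrium: 781 - 4p = 5p - 457 ⇒ 1238 = 9p ⇒ p = 1238/9 ≈ 137.5556, Q = 2077/9 ≈ 230.7778.
Expenditure moves from 122×153 = 18666 to 137.5556×230.7778 = 31744.7654; change = +13078.77.

+13078.77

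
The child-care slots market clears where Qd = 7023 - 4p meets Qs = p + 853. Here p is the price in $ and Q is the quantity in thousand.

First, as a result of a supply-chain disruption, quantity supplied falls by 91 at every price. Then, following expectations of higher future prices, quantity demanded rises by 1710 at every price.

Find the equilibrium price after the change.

Initially, 7023 - 4p = p + 853, so 6170 = 5p and p = 1234, Q = 2087.
The shock moves the curves to Qd = 8733 - 4p and Qs = p + 762.
Equate the new curves: 8733 - 4p = p + 762, giving 7971 = 5p, p = 1594.2, Q = 2356.2.

1594.2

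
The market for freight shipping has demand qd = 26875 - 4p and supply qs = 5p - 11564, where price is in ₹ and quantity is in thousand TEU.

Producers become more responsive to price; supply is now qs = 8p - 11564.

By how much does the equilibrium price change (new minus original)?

-1067.75

Before the shock: 26875 - 4p = 5p - 11564 ⇒ 38439 = 9p ⇒ p = 4271, q = 9791.
After the shift, demand is qd = 26875 - 4p and supply is qs = 8p - 11564.
Clearing the new market: 26875 - 4p = 8p - 11564, so p = 3203.25 and q = 14062.
Δp = 3203.25 − 4271 = -1067.75.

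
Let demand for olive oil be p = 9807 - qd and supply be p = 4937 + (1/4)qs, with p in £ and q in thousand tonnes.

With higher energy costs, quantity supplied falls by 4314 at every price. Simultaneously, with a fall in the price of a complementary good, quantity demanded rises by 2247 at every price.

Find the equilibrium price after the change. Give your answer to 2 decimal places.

7223.20

Solve the original market: 9807 - p = 4p - 19748, hence p = 5911 and q = 3896.
The new curves are qd = 12054 - p (demand) and qs = 4p - 24062 (supply).
Equate the new curves: 12054 - p = 4p - 24062, giving 36116 = 5p, p = 7223.2, q = 4830.8.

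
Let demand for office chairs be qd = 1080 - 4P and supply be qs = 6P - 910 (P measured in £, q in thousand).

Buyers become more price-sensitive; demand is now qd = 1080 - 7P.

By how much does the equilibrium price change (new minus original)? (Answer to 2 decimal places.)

Solve the original market: 1080 - 4P = 6P - 910, hence P = 199 and q = 284.
The new curves are qd = 1080 - 7P (demand) and qs = 6P - 910 (supply).
Setting them equal: 1080 - 7P = 6P - 910 → 1990 = 13P, so P = 1990/13 ≈ 153.0769 and q = 110/13 ≈ 8.4615.
ΔP = 153.0769 − 199 = -45.92.

-45.92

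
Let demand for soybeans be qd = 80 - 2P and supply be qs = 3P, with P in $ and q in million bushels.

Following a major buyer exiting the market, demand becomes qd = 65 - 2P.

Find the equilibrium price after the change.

13

Solve the original market: 80 - 2P = 3P, hence P = 16 and q = 48.
The shock moves the curves to qd = 65 - 2P and qs = 3P.
New equilibrium: 65 - 2P = 3P ⇒ 65 = 5P ⇒ P = 13, q = 39.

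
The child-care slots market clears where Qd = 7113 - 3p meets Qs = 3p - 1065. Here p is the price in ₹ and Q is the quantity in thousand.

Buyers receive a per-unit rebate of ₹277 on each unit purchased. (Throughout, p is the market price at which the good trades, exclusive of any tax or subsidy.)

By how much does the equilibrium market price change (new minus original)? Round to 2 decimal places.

Solve the original market: 7113 - 3p = 3p - 1065, hence p = 1363 and Q = 3024.
Since buyers' out-of-pocket price is the market price minus the rebate, the effective demand curve becomes Qd = 7944 - 3p.
Setting them equal: 7944 - 3p = 3p - 1065 → 9009 = 6p, so p = 1501.5 and Q = 3439.5.
Δp = 1501.5 − 1363 = +138.50.

+138.50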